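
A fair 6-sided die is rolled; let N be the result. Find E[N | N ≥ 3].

Given N ≥ 3, N is equally likely to be any of {3, 4, 5, 6}.
E[N | N ≥ 3] = (3 + 4 + 5 + 6) / 4 = 9/2.

9/2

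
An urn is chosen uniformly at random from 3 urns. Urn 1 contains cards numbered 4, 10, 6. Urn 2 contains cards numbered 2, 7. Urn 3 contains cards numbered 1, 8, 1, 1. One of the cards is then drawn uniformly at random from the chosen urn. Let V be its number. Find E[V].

167/36

E[V | urn 1] = (4+10+6)/3 = 20/3.
E[V | urn 2] = (2+7)/2 = 9/2.
E[V | urn 3] = (1+8+1+1)/4 = 11/4.
E[V] = (1/3)·(20/3) + (1/3)·(9/2) + (1/3)·(11/4) = 167/36.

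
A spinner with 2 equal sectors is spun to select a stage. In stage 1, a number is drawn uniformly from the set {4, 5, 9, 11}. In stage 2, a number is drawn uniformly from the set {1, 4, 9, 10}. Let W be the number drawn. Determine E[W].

E[W | stage 1] = (4+5+9+11)/4 = 29/4.
E[W | stage 2] = (1+4+9+10)/4 = 6.
By the law of total expectation,
E[W] = (1/2)·(29/4) + (1/2)·(6) = 53/8.

53/8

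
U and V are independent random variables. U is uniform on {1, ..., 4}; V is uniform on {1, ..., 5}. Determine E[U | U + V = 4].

Outcomes with U + V = 4: (1,3), (2,2), (3,1), each with probability 1/20.
E[U | U + V = 4] = (1 + 2 + 3) / 3 = 2.

2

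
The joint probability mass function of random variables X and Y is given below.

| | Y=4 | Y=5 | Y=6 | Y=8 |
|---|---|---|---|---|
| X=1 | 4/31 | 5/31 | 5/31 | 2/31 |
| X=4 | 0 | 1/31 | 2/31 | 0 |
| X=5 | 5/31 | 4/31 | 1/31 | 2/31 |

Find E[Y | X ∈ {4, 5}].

P(X ∈ {4, 5}) = 15/31.
Σ Y·P over the event = 5·(1/31) + 6·(2/31) + 4·(5/31) + 5·(4/31) + 6·(1/31) + 8·(2/31) = 79/31.
E[Y | X ∈ {4, 5}] = (79/31) / (15/31) = 79/15.

79/15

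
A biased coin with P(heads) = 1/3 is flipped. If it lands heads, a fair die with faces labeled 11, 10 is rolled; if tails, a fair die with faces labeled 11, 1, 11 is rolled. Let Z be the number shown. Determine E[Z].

155/18

E[Z | heads] = (11+10)/2 = 21/2.
E[Z | tails] = (11+1+11)/3 = 23/3.
E[Z] = (1/3)·(21/2) + (2/3)·(23/3) = 155/18.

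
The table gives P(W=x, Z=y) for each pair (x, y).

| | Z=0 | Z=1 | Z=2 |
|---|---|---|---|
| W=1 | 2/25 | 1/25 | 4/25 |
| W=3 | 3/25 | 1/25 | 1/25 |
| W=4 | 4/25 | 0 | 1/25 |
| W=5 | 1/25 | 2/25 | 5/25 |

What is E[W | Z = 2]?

P(Z = 2) = 11/25.
Σ W·P over the event = 1·(4/25) + 3·(1/25) + 4·(1/25) + 5·(5/25) = 36/25.
E[W | Z = 2] = (36/25) / (11/25) = 36/11.

36/11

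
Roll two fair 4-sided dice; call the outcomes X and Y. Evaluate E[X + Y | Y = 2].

9/2

Outcomes with Y = 2: (1,2), (2,2), (3,2), (4,2), each with probability 1/16.
E[X + Y | Y = 2] = (3 + 4 + 5 + 6) / 4 = 9/2.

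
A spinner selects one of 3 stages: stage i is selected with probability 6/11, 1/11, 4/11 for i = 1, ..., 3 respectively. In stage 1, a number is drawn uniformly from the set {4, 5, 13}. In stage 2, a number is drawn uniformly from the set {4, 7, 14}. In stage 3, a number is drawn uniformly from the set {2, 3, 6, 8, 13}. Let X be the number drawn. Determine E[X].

1169/165

E[X | stage 1] = (4+5+13)/3 = 22/3.
E[X | stage 2] = (4+7+14)/3 = 25/3.
E[X | stage 3] = (2+3+6+8+13)/5 = 32/5.
By the law of total expectation,
E[X] = (6/11)·(22/3) + (1/11)·(25/3) + (4/11)·(32/5) = 1169/165.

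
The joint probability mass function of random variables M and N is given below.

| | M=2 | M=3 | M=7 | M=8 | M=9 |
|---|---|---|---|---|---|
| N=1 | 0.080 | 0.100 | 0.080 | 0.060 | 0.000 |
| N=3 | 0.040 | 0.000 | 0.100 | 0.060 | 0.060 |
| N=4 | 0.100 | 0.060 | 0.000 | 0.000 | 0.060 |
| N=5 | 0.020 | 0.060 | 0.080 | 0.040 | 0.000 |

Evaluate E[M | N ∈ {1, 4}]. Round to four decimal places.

4.4815

P(N ∈ {1, 4}) = 0.540.
Summing M·P(M=x,N=y) over the conditioning event gives 2.420.
E[M | N ∈ {1, 4}] = (2.420) / (0.540) = 4.4815.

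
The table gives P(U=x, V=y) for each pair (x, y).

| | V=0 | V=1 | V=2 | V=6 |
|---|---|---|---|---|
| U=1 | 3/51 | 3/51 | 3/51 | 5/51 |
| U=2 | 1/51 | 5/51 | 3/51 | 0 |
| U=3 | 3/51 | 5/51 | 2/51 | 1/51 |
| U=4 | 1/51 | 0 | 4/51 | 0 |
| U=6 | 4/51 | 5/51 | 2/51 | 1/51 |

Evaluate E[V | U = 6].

P(U = 6) = 4/17.
Σ V·P over the event = 0·(4/51) + 1·(5/51) + 2·(2/51) + 6·(1/51) = 5/17.
E[V | U = 6] = (5/17) / (4/17) = 5/4.

5/4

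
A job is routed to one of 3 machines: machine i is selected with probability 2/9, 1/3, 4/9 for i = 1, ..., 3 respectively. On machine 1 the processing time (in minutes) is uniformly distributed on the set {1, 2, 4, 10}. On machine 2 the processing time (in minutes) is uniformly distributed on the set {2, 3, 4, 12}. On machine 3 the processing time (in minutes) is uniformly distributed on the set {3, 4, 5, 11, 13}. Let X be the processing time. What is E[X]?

E[X | machine 1] = (1+2+4+10)/4 = 17/4.
E[X | machine 2] = (2+3+4+12)/4 = 21/4.
E[X | machine 3] = (3+4+5+11+13)/5 = 36/5.
E[X] = (2/9)·(17/4) + (1/3)·(21/4) + (4/9)·(36/5) = 1061/180.

1061/180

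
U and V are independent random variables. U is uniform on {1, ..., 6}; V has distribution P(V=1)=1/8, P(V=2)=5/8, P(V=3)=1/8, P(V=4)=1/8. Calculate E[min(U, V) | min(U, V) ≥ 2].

P(min(U, V) ≥ 2) = 35/48.
Summing min(U,V)·P(x,y) over outcomes with min(U, V) ≥ 2 gives 27/16.
E[min(U, V) | min(U, V) ≥ 2] = (27/16) / (35/48) = 81/35.

81/35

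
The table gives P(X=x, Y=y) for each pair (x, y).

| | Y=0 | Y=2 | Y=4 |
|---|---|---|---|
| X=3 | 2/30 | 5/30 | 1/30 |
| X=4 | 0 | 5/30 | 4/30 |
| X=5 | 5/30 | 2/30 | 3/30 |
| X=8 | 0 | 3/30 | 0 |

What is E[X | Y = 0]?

P(Y = 0) = 7/30.
Σ X·P over the event = 3·(2/30) + 5·(5/30) = 31/30.
E[X | Y = 0] = (31/30) / (7/30) = 31/7.

31/7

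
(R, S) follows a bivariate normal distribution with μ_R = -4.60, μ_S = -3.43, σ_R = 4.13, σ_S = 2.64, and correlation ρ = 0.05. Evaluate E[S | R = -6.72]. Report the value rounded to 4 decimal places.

For a bivariate normal, E[S | R=x] = μ_S + ρ·(σ_S/σ_R)·(x − μ_R).
E[S | R=-6.72] = -3.43 + (0.05)·(2.64/4.13)·(-6.72 − (-4.60)) = -3.43 + (0.031961)·(-2.12) = -3.4978.

-3.4978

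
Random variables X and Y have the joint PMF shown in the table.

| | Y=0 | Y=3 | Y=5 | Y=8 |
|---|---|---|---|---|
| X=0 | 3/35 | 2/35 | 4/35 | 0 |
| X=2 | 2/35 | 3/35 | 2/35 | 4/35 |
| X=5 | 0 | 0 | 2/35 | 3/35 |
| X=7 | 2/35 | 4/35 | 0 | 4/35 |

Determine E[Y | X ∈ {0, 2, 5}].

111/25

P(X ∈ {0, 2, 5}) = 5/7.
Summing Y·P(X=x,Y=y) over the conditioning event gives 111/35.
E[Y | X ∈ {0, 2, 5}] = (111/35) / (5/7) = 111/25.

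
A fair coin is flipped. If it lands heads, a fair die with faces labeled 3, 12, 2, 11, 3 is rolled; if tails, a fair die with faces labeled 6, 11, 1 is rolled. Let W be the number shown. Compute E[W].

E[W | heads] = (3+12+2+11+3)/5 = 31/5.
E[W | tails] = (6+11+1)/3 = 6.
By the law of total expectation,
E[W] = (1/2)·(31/5) + (1/2)·(6) = 61/10.

61/10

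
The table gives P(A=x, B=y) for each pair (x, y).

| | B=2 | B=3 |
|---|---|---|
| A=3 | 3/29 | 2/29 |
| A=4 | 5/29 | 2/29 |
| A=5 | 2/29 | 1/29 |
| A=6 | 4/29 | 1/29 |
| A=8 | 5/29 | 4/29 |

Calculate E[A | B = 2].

P(B = 2) = 19/29.
Σ A·P over the event = 3·(3/29) + 4·(5/29) + 5·(2/29) + 6·(4/29) + 8·(5/29) = 103/29.
E[A | B = 2] = (103/29) / (19/29) = 103/19.

103/19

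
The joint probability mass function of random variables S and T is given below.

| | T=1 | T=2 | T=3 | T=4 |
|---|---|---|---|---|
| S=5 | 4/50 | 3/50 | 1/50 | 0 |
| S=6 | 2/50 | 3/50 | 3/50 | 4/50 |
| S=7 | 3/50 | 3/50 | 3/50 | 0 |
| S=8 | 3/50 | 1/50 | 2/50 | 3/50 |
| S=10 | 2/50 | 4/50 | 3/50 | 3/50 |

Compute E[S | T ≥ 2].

P(T ≥ 2) = 18/25.
Summing S·P(S=x,T=y) over the conditioning event gives 27/5.
E[S | T ≥ 2] = (27/5) / (18/25) = 15/2.

15/2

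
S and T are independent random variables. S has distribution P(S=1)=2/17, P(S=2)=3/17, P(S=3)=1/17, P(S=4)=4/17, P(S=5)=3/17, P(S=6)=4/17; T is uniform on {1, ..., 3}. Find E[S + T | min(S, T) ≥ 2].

P(min(S, T) ≥ 2) = 10/17.
Summing (S+T)·P(x,y) over outcomes with min(S, T) ≥ 2 gives 203/51.
E[S + T | min(S, T) ≥ 2] = (203/51) / (10/17) = 203/30.

203/30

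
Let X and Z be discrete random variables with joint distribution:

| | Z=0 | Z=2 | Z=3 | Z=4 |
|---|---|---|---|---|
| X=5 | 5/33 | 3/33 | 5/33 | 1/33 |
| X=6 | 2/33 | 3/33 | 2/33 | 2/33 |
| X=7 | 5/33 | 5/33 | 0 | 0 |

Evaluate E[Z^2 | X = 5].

P(X = 5) = 14/33.
Σ Z^2·P over the event = 0·(5/33) + 4·(3/33) + 9·(5/33) + 16·(1/33) = 73/33.
E[Z^2 | X = 5] = (73/33) / (14/33) = 73/14.

73/14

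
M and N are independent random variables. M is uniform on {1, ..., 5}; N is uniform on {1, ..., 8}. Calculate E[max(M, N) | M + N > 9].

Outcomes with M + N > 9: (2,8), (3,7), (3,8), (4,6), (4,7), (4,8), (5,5), (5,6), (5,7), (5,8), each with probability 1/40.
E[max(M, N) | M + N > 9] = (8 + 7 + 8 + 6 + 7 + 8 + 5 + 6 + 7 + 8) / 10 = 7.

7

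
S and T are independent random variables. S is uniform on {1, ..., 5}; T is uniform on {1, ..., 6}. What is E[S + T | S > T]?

6

Outcomes with S > T: (2,1), (3,1), (3,2), (4,1), (4,2), (4,3), (5,1), (5,2), (5,3), (5,4), each with probability 1/30.
E[S + T | S > T] = (3 + 4 + 5 + 5 + 6 + 7 + 6 + 7 + 8 + 9) / 10 = 6.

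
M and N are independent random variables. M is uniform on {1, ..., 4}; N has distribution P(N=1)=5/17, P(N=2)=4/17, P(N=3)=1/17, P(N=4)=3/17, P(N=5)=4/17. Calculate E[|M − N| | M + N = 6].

P(M + N = 6) = 3/17.
Summing |M−N|·P(x,y) over outcomes with M + N = 6 gives 15/34.
E[|M − N| | M + N = 6] = (15/34) / (3/17) = 5/2.

5/2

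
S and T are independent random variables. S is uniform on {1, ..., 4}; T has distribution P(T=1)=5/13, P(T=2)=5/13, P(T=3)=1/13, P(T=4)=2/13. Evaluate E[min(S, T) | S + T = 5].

19/13

P(S + T = 5) = 1/4.
Summing min(S,T)·P(x,y) over outcomes with S + T = 5 gives 19/52.
E[min(S, T) | S + T = 5] = (19/52) / (1/4) = 19/13.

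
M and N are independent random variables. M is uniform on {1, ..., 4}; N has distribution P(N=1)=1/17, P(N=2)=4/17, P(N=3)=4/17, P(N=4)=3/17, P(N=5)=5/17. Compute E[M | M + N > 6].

P(M + N > 6) = 25/68.
Summing M·P(x,y) over outcomes with M + N > 6 gives 41/34.
E[M | M + N > 6] = (41/34) / (25/68) = 82/25.

82/25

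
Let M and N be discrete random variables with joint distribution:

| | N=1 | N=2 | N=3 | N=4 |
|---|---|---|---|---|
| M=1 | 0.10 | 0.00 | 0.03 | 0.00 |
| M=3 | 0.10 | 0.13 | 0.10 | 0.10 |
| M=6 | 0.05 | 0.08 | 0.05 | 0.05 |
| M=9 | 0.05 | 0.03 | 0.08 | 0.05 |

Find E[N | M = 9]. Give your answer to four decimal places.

2.6190

P(M = 9) = 0.21.
Σ N·P over the event = 1·(0.05) + 2·(0.03) + 3·(0.08) + 4·(0.05) = 0.55.
E[N | M = 9] = (0.55) / (0.21) = 2.6190.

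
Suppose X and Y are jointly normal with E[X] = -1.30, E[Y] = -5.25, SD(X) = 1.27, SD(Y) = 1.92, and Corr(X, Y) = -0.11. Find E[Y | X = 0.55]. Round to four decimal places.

-5.5577

The regression of Y on X has slope ρ·σ_Y/σ_X and passes through (μ_X, μ_Y).
E[Y | X=0.55] = -5.25 + (-0.11)·(1.92/1.27)·(0.55 − (-1.30)) = -5.25 + (-0.1663)·(1.85) = -5.5577.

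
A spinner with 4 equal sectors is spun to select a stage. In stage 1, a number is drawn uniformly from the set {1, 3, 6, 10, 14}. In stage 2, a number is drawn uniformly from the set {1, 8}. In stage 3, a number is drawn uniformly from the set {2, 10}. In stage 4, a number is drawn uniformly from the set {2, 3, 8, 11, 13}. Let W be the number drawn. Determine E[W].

E[W | stage 1] = (1+3+6+10+14)/5 = 34/5.
E[W | stage 2] = (1+8)/2 = 9/2.
E[W | stage 3] = (2+10)/2 = 6.
E[W | stage 4] = (2+3+8+11+13)/5 = 37/5.
E[W] = (1/4)·(34/5) + (1/4)·(9/2) + (1/4)·(6) + (1/4)·(37/5) = 247/40.

247/40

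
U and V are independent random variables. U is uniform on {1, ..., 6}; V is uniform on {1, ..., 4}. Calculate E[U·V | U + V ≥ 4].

205/21

P(U + V ≥ 4) = 7/8.
Summing UV·P(x,y) over outcomes with U + V ≥ 4 gives 205/24.
E[U·V | U + V ≥ 4] = (205/24) / (7/8) = 205/21.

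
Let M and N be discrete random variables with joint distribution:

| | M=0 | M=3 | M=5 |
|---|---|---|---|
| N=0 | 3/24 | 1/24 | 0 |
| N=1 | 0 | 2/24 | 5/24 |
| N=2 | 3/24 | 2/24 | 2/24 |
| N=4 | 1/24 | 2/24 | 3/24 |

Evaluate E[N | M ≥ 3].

P(M ≥ 3) = 17/24.
Σ N·P over the event = 0·(1/24) + 1·(2/24) + 2·(2/24) + 4·(2/24) + 1·(5/24) + 2·(2/24) + 4·(3/24) = 35/24.
E[N | M ≥ 3] = (35/24) / (17/24) = 35/17.

35/17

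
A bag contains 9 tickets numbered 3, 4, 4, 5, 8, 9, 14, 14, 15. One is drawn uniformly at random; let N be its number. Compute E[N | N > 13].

P(N > 13) = 1/3.
Σ over the event: 14·2/9 + 15·1/9 = 43/9.
E[N | N > 13] = (43/9) / (1/3) = 43/3.

43/3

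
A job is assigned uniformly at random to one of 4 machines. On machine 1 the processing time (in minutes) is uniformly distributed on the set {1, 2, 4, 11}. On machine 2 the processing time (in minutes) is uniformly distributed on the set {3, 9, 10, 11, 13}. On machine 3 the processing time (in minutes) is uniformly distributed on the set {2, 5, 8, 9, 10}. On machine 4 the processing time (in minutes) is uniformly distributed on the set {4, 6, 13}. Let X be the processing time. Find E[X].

E[X | machine 1] = (1+2+4+11)/4 = 9/2.
E[X | machine 2] = (3+9+10+11+13)/5 = 46/5.
E[X | machine 3] = (2+5+8+9+10)/5 = 34/5.
E[X | machine 4] = (4+6+13)/3 = 23/3.
By the law of total expectation,
E[X] = (1/4)·(9/2) + (1/4)·(46/5) + (1/4)·(34/5) + (1/4)·(23/3) = 169/24.

169/24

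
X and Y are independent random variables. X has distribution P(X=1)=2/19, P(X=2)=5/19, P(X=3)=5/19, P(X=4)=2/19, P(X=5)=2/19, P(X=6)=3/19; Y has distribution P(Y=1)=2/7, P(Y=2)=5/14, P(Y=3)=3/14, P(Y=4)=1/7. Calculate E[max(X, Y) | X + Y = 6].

P(X + Y = 6) = 43/266.
Summing max(X,Y)·P(x,y) over outcomes with X + Y = 6 gives 165/266.
E[max(X, Y) | X + Y = 6] = (165/266) / (43/266) = 165/43.

165/43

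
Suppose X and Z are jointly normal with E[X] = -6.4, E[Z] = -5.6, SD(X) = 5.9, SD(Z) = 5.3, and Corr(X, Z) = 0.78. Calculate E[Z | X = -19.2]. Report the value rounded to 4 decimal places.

-14.5687

The regression of Z on X has slope ρ·σ_Z/σ_X and passes through (μ_X, μ_Z).
E[Z | X=-19.2] = -5.6 + (0.78)·(5.3/5.9)·(-19.2 − (-6.4)) = -5.6 + (0.70068)·(-12.8) = -14.5687.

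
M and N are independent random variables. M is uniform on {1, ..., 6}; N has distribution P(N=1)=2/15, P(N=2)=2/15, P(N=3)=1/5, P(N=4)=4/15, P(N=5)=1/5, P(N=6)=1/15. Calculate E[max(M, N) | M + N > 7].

198/37

P(M + N > 7) = 37/90.
Summing max(M,N)·P(x,y) over outcomes with M + N > 7 gives 11/5.
E[max(M, N) | M + N > 7] = (11/5) / (37/90) = 198/37.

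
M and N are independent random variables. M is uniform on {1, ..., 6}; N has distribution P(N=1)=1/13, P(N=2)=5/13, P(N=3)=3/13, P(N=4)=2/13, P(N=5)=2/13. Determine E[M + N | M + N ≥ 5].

P(M + N ≥ 5) = 31/39.
Summing (M+N)·P(x,y) over outcomes with M + N ≥ 5 gives 445/78.
E[M + N | M + N ≥ 5] = (445/78) / (31/39) = 445/62.

445/62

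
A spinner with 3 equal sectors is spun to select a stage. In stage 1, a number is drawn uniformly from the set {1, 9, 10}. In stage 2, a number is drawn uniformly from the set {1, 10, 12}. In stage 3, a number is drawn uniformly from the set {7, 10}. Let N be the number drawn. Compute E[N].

137/18

E[N | stage 1] = (1+9+10)/3 = 20/3.
E[N | stage 2] = (1+10+12)/3 = 23/3.
E[N | stage 3] = (7+10)/2 = 17/2.
By the law of total expectation,
E[N] = (1/3)·(20/3) + (1/3)·(23/3) + (1/3)·(17/2) = 137/18.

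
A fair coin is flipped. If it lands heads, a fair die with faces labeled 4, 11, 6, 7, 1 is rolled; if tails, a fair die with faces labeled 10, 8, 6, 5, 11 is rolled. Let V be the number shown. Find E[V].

E[V | heads] = (4+11+6+7+1)/5 = 29/5.
E[V | tails] = (10+8+6+5+11)/5 = 8.
E[V] = (1/2)·(29/5) + (1/2)·(8) = 69/10.

69/10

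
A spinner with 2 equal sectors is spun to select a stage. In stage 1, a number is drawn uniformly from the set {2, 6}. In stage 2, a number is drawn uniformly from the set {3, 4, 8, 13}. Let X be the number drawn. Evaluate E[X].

11/2

E[X | stage 1] = (2+6)/2 = 4.
E[X | stage 2] = (3+4+8+13)/4 = 7.
By the law of total expectation,
E[X] = (1/2)·(4) + (1/2)·(7) = 11/2.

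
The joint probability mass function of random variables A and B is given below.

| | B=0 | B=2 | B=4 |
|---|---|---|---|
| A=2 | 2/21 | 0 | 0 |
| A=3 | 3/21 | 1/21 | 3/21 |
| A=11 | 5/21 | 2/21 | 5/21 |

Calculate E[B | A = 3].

2

P(A = 3) = 1/3.
Σ B·P over the event = 0·(3/21) + 2·(1/21) + 4·(3/21) = 2/3.
E[B | A = 3] = (2/3) / (1/3) = 2.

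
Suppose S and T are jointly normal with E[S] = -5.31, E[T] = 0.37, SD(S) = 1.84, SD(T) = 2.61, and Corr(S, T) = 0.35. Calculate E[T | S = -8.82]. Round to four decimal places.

-1.3726

For a bivariate normal, E[T | S=x] = μ_T + ρ·(σ_T/σ_S)·(x − μ_S).
E[T | S=-8.82] = 0.37 + (0.35)·(2.61/1.84)·(-8.82 − (-5.31)) = 0.37 + (0.49647)·(-3.51) = -1.3726.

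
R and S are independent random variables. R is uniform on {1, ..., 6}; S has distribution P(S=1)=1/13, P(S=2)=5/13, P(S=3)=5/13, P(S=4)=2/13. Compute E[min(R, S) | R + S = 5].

P(R + S = 5) = 1/6.
Summing min(R,S)·P(x,y) over outcomes with R + S = 5 gives 23/78.
E[min(R, S) | R + S = 5] = (23/78) / (1/6) = 23/13.

23/13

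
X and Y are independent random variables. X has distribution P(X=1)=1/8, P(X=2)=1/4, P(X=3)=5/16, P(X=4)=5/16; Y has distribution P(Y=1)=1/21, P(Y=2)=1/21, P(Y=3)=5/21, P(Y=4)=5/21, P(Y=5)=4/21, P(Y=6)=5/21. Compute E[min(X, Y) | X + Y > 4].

845/309

P(X + Y > 4) = 103/112.
Summing min(X,Y)·P(x,y) over outcomes with X + Y > 4 gives 845/336.
E[min(X, Y) | X + Y > 4] = (845/336) / (103/112) = 845/309.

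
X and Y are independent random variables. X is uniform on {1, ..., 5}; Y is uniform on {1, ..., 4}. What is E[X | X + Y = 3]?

Outcomes with X + Y = 3: (1,2), (2,1), each with probability 1/20.
E[X | X + Y = 3] = (1 + 2) / 2 = 3/2.

3/2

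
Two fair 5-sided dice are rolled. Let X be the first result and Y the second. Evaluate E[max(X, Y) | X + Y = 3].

Outcomes with X + Y = 3: (1,2), (2,1), each with probability 1/25.
E[max(X, Y) | X + Y = 3] = (2 + 2) / 2 = 2.

2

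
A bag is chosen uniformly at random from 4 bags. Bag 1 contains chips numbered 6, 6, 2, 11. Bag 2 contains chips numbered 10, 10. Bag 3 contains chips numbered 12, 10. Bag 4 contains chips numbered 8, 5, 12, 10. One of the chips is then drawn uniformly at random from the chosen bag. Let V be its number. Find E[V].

9

E[V | bag 1] = (6+6+2+11)/4 = 25/4.
E[V | bag 2] = (10+10)/2 = 10.
E[V | bag 3] = (12+10)/2 = 11.
E[V | bag 4] = (8+5+12+10)/4 = 35/4.
By the law of total expectation,
E[V] = (1/4)·(25/4) + (1/4)·(10) + (1/4)·(11) + (1/4)·(35/4) = 9.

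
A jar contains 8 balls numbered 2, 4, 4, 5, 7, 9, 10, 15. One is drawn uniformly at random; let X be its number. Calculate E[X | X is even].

5

P(X is even) = 1/2.
Σ over the event: 2·1/8 + 4·1/4 + 10·1/8 = 5/2.
E[X | X is even] = (5/2) / (1/2) = 5.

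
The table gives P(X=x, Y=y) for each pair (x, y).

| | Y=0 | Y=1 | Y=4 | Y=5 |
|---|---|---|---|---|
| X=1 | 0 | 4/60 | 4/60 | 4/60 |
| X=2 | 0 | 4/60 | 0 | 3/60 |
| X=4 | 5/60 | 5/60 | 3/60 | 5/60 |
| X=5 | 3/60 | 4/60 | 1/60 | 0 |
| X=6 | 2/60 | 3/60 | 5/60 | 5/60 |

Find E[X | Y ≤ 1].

P(Y ≤ 1) = 1/2.
Σ X·P over the event = 1·(4/60) + 2·(4/60) + 4·(5/60) + 4·(5/60) + 5·(3/60) + 5·(4/60) + 6·(2/60) + 6·(3/60) = 39/20.
E[X | Y ≤ 1] = (39/20) / (1/2) = 39/10.

39/10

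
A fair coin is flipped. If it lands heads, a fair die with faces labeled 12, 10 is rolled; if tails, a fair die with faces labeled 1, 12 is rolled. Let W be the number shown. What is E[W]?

E[W | heads] = (12+10)/2 = 11.
E[W | tails] = (1+12)/2 = 13/2.
E[W] = (1/2)·(11) + (1/2)·(13/2) = 35/4.

35/4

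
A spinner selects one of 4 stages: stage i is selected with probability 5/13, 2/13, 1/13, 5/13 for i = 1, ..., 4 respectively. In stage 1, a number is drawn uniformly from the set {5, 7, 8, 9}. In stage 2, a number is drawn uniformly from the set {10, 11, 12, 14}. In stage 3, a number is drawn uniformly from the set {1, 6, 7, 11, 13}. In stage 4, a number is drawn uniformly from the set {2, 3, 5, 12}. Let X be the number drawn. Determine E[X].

E[X | stage 1] = (5+7+8+9)/4 = 29/4.
E[X | stage 2] = (10+11+12+14)/4 = 47/4.
E[X | stage 3] = (1+6+7+11+13)/5 = 38/5.
E[X | stage 4] = (2+3+5+12)/4 = 11/2.
By the law of total expectation,
E[X] = (5/13)·(29/4) + (2/13)·(47/4) + (1/13)·(38/5) + (5/13)·(11/2) = 1897/260.

1897/260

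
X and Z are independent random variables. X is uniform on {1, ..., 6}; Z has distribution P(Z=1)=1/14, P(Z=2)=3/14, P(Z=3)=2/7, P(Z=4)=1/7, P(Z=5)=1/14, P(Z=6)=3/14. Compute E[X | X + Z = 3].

P(X + Z = 3) = 1/21.
Summing X·P(x,y) over outcomes with X + Z = 3 gives 5/84.
E[X | X + Z = 3] = (5/84) / (1/21) = 5/4.

5/4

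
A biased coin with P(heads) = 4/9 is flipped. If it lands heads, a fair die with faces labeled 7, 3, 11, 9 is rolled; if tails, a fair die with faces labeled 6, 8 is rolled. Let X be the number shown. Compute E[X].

65/9

E[X | heads] = (7+3+11+9)/4 = 15/2.
E[X | tails] = (6+8)/2 = 7.
By the law of total expectation,
E[X] = (4/9)·(15/2) + (5/9)·(7) = 65/9.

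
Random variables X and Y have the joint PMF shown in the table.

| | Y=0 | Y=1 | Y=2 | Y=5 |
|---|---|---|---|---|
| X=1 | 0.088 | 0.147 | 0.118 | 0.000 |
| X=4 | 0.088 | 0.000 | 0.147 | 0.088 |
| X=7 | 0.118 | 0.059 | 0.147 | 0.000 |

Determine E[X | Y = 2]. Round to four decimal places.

4.2112

P(Y = 2) = 0.412.
Σ X·P over the event = 1·(0.118) + 4·(0.147) + 7·(0.147) = 1.735.
E[X | Y = 2] = (1.735) / (0.412) = 4.2112.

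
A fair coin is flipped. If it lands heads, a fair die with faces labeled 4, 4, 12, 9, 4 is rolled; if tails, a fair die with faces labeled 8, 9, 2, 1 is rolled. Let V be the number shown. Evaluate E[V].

E[V | heads] = (4+4+12+9+4)/5 = 33/5.
E[V | tails] = (8+9+2+1)/4 = 5.
By the law of total expectation,
E[V] = (1/2)·(33/5) + (1/2)·(5) = 29/5.

29/5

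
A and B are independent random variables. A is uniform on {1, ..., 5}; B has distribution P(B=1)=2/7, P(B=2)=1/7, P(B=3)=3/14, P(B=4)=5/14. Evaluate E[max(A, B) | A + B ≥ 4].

47/12

P(A + B ≥ 4) = 6/7.
Summing max(A,B)·P(x,y) over outcomes with A + B ≥ 4 gives 47/14.
E[max(A, B) | A + B ≥ 4] = (47/14) / (6/7) = 47/12.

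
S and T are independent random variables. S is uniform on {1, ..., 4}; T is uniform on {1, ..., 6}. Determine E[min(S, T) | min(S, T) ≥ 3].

27/8

Outcomes with min(S, T) ≥ 3: (3,3), (3,4), (3,5), (3,6), (4,3), (4,4), (4,5), (4,6), each with probability 1/24.
E[min(S, T) | min(S, T) ≥ 3] = (3 + 3 + 3 + 3 + 3 + 4 + 4 + 4) / 8 = 27/8.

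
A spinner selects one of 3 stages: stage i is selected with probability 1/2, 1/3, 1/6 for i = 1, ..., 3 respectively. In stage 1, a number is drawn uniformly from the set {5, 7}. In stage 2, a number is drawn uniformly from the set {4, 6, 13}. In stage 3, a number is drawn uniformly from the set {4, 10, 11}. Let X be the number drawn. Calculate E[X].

125/18

E[X | stage 1] = (5+7)/2 = 6.
E[X | stage 2] = (4+6+13)/3 = 23/3.
E[X | stage 3] = (4+10+11)/3 = 25/3.
E[X] = (1/2)·(6) + (1/3)·(23/3) + (1/6)·(25/3) = 125/18.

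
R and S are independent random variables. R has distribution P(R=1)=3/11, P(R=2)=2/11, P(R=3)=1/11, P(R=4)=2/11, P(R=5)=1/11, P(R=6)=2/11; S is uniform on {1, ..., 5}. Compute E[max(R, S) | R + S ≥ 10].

P(R + S ≥ 10) = 1/11.
Summing max(R,S)·P(x,y) over outcomes with R + S ≥ 10 gives 29/55.
E[max(R, S) | R + S ≥ 10] = (29/55) / (1/11) = 29/5.

29/5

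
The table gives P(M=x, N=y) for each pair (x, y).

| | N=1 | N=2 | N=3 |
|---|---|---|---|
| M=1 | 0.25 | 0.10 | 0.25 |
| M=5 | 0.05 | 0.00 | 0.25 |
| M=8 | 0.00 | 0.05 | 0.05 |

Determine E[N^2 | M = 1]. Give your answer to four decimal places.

4.8333

P(M = 1) = 0.60.
Σ N^2·P over the event = 1·(0.25) + 4·(0.10) + 9·(0.25) = 2.90.
E[N^2 | M = 1] = (2.90) / (0.60) = 4.8333.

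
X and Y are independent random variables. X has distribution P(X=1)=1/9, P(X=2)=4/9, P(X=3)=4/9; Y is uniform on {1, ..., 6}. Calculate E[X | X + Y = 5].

7/3

P(X + Y = 5) = 1/6.
Summing X·P(x,y) over outcomes with X + Y = 5 gives 7/18.
E[X | X + Y = 5] = (7/18) / (1/6) = 7/3.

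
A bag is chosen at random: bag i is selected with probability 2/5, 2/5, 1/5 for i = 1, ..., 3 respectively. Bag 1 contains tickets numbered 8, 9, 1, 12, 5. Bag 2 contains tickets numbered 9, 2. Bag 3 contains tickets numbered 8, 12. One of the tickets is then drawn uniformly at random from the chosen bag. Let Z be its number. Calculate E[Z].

E[Z | bag 1] = (8+9+1+12+5)/5 = 7.
E[Z | bag 2] = (9+2)/2 = 11/2.
E[Z | bag 3] = (8+12)/2 = 10.
By the law of total expectation,
E[Z] = (2/5)·(7) + (2/5)·(11/2) + (1/5)·(10) = 7.

7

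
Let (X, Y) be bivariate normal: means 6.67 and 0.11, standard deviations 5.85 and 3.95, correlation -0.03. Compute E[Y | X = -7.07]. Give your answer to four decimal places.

E[Y | X=x] = μ_Y + ρ(σ_Y/σ_X)(x − μ_X) for jointly normal variables.
E[Y | X=-7.07] = 0.11 + (-0.03)·(3.95/5.85)·(-7.07 − (6.67)) = 0.11 + (-0.020256)·(-13.74) = 0.3883.

0.3883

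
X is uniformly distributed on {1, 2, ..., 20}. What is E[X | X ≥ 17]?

Given X ≥ 17, X is equally likely to be any of {17, 18, 19, 20}.
E[X | X ≥ 17] = (17 + 18 + 19 + 20) / 4 = 37/2.

37/2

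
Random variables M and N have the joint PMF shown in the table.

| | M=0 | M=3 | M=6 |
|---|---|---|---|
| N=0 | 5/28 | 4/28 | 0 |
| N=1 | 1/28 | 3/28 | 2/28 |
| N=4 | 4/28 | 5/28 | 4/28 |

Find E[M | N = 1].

7/2

P(N = 1) = 3/14.
Σ M·P over the event = 0·(1/28) + 3·(3/28) + 6·(2/28) = 3/4.
E[M | N = 1] = (3/4) / (3/14) = 7/2.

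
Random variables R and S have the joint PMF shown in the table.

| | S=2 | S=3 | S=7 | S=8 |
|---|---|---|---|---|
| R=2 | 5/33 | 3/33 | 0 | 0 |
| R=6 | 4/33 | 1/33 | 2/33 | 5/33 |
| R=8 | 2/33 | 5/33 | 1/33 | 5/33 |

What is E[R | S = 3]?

P(S = 3) = 3/11.
Σ R·P over the event = 2·(3/33) + 6·(1/33) + 8·(5/33) = 52/33.
E[R | S = 3] = (52/33) / (3/11) = 52/9.

52/9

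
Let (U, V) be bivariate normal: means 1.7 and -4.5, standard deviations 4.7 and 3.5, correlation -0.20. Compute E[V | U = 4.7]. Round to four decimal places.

-4.9468

For a bivariate normal, E[V | U=x] = μ_V + ρ·(σ_V/σ_U)·(x − μ_U).
E[V | U=4.7] = -4.5 + (-0.20)·(3.5/4.7)·(4.7 − (1.7)) = -4.5 + (-0.14894)·(3) = -4.9468.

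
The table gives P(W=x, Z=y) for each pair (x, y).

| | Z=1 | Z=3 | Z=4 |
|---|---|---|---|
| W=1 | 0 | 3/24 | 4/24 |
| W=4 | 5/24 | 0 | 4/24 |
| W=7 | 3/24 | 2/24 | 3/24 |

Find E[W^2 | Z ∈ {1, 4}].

P(Z ∈ {1, 4}) = 19/24.
Σ W^2·P over the event = 1·(4/24) + 16·(5/24) + 16·(4/24) + 49·(3/24) + 49·(3/24) = 221/12.
E[W^2 | Z ∈ {1, 4}] = (221/12) / (19/24) = 442/19.

442/19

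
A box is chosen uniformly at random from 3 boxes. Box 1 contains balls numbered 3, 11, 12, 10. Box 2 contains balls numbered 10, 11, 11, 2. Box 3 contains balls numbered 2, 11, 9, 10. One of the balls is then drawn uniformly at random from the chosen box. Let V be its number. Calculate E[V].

E[V | box 1] = (3+11+12+10)/4 = 9.
E[V | box 2] = (10+11+11+2)/4 = 17/2.
E[V | box 3] = (2+11+9+10)/4 = 8.
By the law of total expectation,
E[V] = (1/3)·(9) + (1/3)·(17/2) + (1/3)·(8) = 17/2.

17/2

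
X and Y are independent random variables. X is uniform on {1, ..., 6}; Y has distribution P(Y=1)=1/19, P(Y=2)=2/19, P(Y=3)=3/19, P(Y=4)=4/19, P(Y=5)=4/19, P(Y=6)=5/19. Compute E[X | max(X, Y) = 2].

P(max(X, Y) = 2) = 5/114.
Summing X·P(x,y) over outcomes with max(X, Y) = 2 gives 4/57.
E[X | max(X, Y) = 2] = (4/57) / (5/114) = 8/5.

8/5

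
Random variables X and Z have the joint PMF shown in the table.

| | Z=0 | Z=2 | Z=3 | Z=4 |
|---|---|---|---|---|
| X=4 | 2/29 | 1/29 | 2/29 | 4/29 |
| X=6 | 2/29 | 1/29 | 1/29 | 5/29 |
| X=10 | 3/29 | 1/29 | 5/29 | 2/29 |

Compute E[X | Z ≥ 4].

6

P(Z ≥ 4) = 11/29.
Σ X·P over the event = 4·(4/29) + 6·(5/29) + 10·(2/29) = 66/29.
E[X | Z ≥ 4] = (66/29) / (11/29) = 6.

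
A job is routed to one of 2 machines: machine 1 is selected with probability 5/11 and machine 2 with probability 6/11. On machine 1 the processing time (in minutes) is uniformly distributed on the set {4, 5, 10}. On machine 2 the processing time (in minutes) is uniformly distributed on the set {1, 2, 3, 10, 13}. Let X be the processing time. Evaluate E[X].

997/165

E[X | machine 1] = (4+5+10)/3 = 19/3.
E[X | machine 2] = (1+2+3+10+13)/5 = 29/5.
E[X] = (5/11)·(19/3) + (6/11)·(29/5) = 997/165.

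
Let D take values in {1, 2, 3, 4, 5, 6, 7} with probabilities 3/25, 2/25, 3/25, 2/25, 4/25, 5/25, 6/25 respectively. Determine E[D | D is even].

14/3

P(D is even) = 9/25.
Σ over the event: 2·2/25 + 4·2/25 + 6·1/5 = 42/25.
E[D | D is even] = (42/25) / (9/25) = 14/3.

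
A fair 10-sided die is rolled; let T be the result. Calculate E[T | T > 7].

9

Given T > 7, T is equally likely to be any of {8, 9, 10}.
E[T | T > 7] = (8 + 9 + 10) / 3 = 9.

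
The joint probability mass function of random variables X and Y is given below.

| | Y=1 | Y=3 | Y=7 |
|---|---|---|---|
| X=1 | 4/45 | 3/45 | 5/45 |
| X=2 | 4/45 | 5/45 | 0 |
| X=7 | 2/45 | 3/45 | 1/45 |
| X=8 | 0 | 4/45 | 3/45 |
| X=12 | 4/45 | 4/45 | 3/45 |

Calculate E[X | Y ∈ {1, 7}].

73/13

P(Y ∈ {1, 7}) = 26/45.
Σ X·P over the event = 1·(4/45) + 1·(5/45) + 2·(4/45) + 7·(2/45) + 7·(1/45) + 8·(3/45) + 12·(4/45) + 12·(3/45) = 146/45.
E[X | Y ∈ {1, 7}] = (146/45) / (26/45) = 73/13.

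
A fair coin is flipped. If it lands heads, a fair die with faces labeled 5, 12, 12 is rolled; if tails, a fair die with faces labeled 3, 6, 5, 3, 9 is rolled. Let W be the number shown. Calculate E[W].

E[W | heads] = (5+12+12)/3 = 29/3.
E[W | tails] = (3+6+5+3+9)/5 = 26/5.
By the law of total expectation,
E[W] = (1/2)·(29/3) + (1/2)·(26/5) = 223/30.

223/30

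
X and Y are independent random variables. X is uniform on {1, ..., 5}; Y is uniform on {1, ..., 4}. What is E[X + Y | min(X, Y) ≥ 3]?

15/2

Outcomes with min(X, Y) ≥ 3: (3,3), (3,4), (4,3), (4,4), (5,3), (5,4), each with probability 1/20.
E[X + Y | min(X, Y) ≥ 3] = (6 + 7 + 7 + 8 + 8 + 9) / 6 = 15/2.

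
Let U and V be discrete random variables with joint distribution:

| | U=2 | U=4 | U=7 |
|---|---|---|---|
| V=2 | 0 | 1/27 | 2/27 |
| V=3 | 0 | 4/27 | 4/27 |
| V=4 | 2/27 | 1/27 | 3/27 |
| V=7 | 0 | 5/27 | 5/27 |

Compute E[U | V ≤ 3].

62/11

P(V ≤ 3) = 11/27.
Σ U·P over the event = 4·(1/27) + 4·(4/27) + 7·(2/27) + 7·(4/27) = 62/27.
E[U | V ≤ 3] = (62/27) / (11/27) = 62/11.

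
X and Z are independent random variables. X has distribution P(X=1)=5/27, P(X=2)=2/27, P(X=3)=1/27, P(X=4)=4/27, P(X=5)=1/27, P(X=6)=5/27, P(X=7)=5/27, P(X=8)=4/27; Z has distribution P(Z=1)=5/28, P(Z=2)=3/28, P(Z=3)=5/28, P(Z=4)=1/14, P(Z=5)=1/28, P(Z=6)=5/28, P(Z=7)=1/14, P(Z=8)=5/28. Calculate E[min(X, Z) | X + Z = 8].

P(X + Z = 8) = 37/378.
Summing min(X,Z)·P(x,y) over outcomes with X + Z = 8 gives 5/28.
E[min(X, Z) | X + Z = 8] = (5/28) / (37/378) = 135/74.

135/74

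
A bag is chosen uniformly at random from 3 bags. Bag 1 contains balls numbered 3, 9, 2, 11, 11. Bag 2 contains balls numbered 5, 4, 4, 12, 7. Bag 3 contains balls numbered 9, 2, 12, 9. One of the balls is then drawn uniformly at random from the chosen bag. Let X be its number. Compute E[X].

36/5

E[X | bag 1] = (3+9+2+11+11)/5 = 36/5.
E[X | bag 2] = (5+4+4+12+7)/5 = 32/5.
E[X | bag 3] = (9+2+12+9)/4 = 8.
By the law of total expectation,
E[X] = (1/3)·(36/5) + (1/3)·(32/5) + (1/3)·(8) = 36/5.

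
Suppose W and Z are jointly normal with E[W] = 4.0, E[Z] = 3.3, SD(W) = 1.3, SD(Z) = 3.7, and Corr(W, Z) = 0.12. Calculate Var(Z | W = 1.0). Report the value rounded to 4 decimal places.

13.4929

For a bivariate normal, Var(Z | W=x) = σ_Z²(1 − ρ²).
Var(Z | W=1.0) = (3.7)²·(1 − (0.12)²) = 13.69·0.9856 = 13.4929.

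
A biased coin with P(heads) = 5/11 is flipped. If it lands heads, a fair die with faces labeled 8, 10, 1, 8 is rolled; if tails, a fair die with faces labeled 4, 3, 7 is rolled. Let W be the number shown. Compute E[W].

247/44

E[W | heads] = (8+10+1+8)/4 = 27/4.
E[W | tails] = (4+3+7)/3 = 14/3.
E[W] = (5/11)·(27/4) + (6/11)·(14/3) = 247/44.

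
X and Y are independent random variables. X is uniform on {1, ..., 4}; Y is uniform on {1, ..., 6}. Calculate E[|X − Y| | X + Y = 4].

Outcomes with X + Y = 4: (1,3), (2,2), (3,1), each with probability 1/24.
E[|X − Y| | X + Y = 4] = (2 + 0 + 2) / 3 = 4/3.

4/3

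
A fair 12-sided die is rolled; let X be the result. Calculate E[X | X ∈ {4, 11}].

15/2

P(X ∈ {4, 11}) = 1/6.
Σ over the event: 4·1/12 + 11·1/12 = 5/4.
E[X | X ∈ {4, 11}] = (5/4) / (1/6) = 15/2.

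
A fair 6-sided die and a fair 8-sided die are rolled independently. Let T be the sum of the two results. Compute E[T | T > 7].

272/27

P(T > 7) = 9/16.
Σ over the event: 8·1/8 + 9·1/8 + 10·5/48 + 11·1/12 + 12·1/16 + 13·1/24 + 14·1/48 = 17/3.
E[T | T > 7] = (17/3) / (9/16) = 272/27.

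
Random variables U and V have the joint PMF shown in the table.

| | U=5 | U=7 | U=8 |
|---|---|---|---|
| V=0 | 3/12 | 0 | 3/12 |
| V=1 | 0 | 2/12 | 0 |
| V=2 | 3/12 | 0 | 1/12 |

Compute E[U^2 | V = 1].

P(V = 1) = 1/6.
Σ U^2·P over the event = 49·(2/12) = 49/6.
E[U^2 | V = 1] = (49/6) / (1/6) = 49.

49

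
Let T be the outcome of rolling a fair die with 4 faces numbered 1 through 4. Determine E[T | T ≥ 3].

Given T ≥ 3, T is equally likely to be any of {3, 4}.
E[T | T ≥ 3] = (3 + 4) / 2 = 7/2.

7/2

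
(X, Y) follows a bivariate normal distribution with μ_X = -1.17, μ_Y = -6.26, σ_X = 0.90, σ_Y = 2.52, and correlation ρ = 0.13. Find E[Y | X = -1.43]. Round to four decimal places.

The regression of Y on X has slope ρ·σ_Y/σ_X and passes through (μ_X, μ_Y).
E[Y | X=-1.43] = -6.26 + (0.13)·(2.52/0.90)·(-1.43 − (-1.17)) = -6.26 + (0.364)·(-0.26) = -6.3546.

-6.3546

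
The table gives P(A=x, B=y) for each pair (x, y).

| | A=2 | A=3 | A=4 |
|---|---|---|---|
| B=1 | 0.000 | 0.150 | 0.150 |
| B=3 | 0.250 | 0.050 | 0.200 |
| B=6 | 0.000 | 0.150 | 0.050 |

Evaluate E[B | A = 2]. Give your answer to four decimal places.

P(A = 2) = 0.250.
Σ B·P over the event = 3·(0.250) = 0.750.
E[B | A = 2] = (0.750) / (0.250) = 3.0000.

3.0000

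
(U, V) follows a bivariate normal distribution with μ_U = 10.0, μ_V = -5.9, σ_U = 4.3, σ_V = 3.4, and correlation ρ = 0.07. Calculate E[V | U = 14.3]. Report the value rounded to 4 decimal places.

-5.6620

The regression of V on U has slope ρ·σ_V/σ_U and passes through (μ_U, μ_V).
E[V | U=14.3] = -5.9 + (0.07)·(3.4/4.3)·(14.3 − (10.0)) = -5.9 + (0.055349)·(4.3) = -5.6620.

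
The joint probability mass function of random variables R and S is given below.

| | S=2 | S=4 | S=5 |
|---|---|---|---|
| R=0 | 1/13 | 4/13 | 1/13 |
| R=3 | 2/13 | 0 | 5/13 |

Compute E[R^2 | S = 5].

15/2

P(S = 5) = 6/13.
Σ R^2·P over the event = 0·(1/13) + 9·(5/13) = 45/13.
E[R^2 | S = 5] = (45/13) / (6/13) = 15/2.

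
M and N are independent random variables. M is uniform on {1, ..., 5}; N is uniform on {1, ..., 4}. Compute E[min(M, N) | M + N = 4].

Outcomes with M + N = 4: (1,3), (2,2), (3,1), each with probability 1/20.
E[min(M, N) | M + N = 4] = (1 + 2 + 1) / 3 = 4/3.

4/3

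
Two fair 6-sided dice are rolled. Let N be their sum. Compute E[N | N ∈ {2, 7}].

44/7

P(N ∈ {2, 7}) = 7/36.
Σ over the event: 2·1/36 + 7·1/6 = 11/9.
E[N | N ∈ {2, 7}] = (11/9) / (7/36) = 44/7.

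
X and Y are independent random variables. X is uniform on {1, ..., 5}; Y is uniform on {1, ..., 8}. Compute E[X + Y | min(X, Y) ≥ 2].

P(min(X, Y) ≥ 2) = 7/10.
Summing (X+Y)·P(x,y) over outcomes with min(X, Y) ≥ 2 gives 119/20.
E[X + Y | min(X, Y) ≥ 2] = (119/20) / (7/10) = 17/2.

17/2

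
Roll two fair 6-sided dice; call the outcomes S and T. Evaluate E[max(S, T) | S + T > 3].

P(S + T > 3) = 11/12.
Summing max(S,T)·P(x,y) over outcomes with S + T > 3 gives 13/3.
E[max(S, T) | S + T > 3] = (13/3) / (11/12) = 52/11.

52/11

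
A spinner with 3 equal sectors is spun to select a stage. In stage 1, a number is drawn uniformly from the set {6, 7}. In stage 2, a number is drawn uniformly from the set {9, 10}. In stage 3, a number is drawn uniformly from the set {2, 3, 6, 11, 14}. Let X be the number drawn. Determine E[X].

116/15

E[X | stage 1] = (6+7)/2 = 13/2.
E[X | stage 2] = (9+10)/2 = 19/2.
E[X | stage 3] = (2+3+6+11+14)/5 = 36/5.
E[X] = (1/3)·(13/2) + (1/3)·(19/2) + (1/3)·(36/5) = 116/15.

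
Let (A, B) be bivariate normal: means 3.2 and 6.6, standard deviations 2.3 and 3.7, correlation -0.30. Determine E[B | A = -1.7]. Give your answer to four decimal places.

For a bivariate normal, E[B | A=x] = μ_B + ρ·(σ_B/σ_A)·(x − μ_A).
E[B | A=-1.7] = 6.6 + (-0.30)·(3.7/2.3)·(-1.7 − (3.2)) = 6.6 + (-0.48261)·(-4.9) = 8.9648.

8.9648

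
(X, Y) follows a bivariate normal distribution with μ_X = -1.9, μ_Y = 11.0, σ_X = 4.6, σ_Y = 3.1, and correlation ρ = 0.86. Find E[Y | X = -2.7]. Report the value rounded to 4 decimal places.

For a bivariate normal, E[Y | X=x] = μ_Y + ρ·(σ_Y/σ_X)·(x − μ_X).
E[Y | X=-2.7] = 11.0 + (0.86)·(3.1/4.6)·(-2.7 − (-1.9)) = 11.0 + (0.57957)·(-0.8) = 10.5363.

10.5363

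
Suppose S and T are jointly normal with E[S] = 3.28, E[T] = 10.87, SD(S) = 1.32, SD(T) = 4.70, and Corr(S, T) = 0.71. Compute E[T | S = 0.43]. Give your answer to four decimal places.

3.6651

The regression of T on S has slope ρ·σ_T/σ_S and passes through (μ_S, μ_T).
E[T | S=0.43] = 10.87 + (0.71)·(4.70/1.32)·(0.43 − (3.28)) = 10.87 + (2.52803)·(-2.85) = 3.6651.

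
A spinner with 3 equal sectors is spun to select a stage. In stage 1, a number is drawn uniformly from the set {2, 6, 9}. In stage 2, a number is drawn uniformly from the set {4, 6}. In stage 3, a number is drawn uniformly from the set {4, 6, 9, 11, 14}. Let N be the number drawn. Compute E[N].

292/45

E[N | stage 1] = (2+6+9)/3 = 17/3.
E[N | stage 2] = (4+6)/2 = 5.
E[N | stage 3] = (4+6+9+11+14)/5 = 44/5.
By the law of total expectation,
E[N] = (1/3)·(17/3) + (1/3)·(5) + (1/3)·(44/5) = 292/45.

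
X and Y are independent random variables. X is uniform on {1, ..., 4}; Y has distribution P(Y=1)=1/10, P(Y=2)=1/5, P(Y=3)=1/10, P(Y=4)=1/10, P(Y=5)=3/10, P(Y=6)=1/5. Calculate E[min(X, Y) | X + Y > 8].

26/7

P(X + Y > 8) = 7/40.
Summing min(X,Y)·P(x,y) over outcomes with X + Y > 8 gives 13/20.
E[min(X, Y) | X + Y > 8] = (13/20) / (7/40) = 26/7.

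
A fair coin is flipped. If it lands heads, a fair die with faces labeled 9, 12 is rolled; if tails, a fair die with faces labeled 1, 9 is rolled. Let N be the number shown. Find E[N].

31/4

E[N | heads] = (9+12)/2 = 21/2.
E[N | tails] = (1+9)/2 = 5.
E[N] = (1/2)·(21/2) + (1/2)·(5) = 31/4.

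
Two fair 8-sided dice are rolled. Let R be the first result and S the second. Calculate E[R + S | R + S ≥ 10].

P(R + S ≥ 10) = 7/16.
Summing (R+S)·P(x,y) over outcomes with R + S ≥ 10 gives 21/4.
E[R + S | R + S ≥ 10] = (21/4) / (7/16) = 12.

12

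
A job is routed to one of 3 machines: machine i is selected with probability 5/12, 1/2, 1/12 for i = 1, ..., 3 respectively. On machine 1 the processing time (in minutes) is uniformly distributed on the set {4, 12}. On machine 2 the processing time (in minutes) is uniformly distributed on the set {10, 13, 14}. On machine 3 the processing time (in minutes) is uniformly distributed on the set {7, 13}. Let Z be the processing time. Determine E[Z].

E[Z | machine 1] = (4+12)/2 = 8.
E[Z | machine 2] = (10+13+14)/3 = 37/3.
E[Z | machine 3] = (7+13)/2 = 10.
E[Z] = (5/12)·(8) + (1/2)·(37/3) + (1/12)·(10) = 31/3.

31/3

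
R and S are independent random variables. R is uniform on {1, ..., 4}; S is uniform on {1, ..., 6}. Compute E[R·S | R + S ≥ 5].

65/6

P(R + S ≥ 5) = 3/4.
Summing RS·P(x,y) over outcomes with R + S ≥ 5 gives 65/8.
E[R·S | R + S ≥ 5] = (65/8) / (3/4) = 65/6.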